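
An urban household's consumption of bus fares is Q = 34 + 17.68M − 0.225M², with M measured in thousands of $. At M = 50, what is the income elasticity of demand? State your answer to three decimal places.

-0.678

At M = 50: Q = 355.5000.
dQ/dM = 17.68 − 0.45M = -4.82000.
η = (dQ/dM)·(M/Q) = -4.82000 × (50/355.5000) = -0.678.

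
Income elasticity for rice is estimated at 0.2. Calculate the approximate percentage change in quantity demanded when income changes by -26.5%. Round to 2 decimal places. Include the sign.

%ΔQ ≈ η × %ΔI = 0.2 × (-26.5%) = -5.30%.

-5.30%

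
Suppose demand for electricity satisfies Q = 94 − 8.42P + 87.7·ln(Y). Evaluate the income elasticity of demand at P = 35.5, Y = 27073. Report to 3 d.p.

At P = 35.5, Y = 27073: Q = 690.182.
Holding P constant, ∂Q/∂Y = 87.7/Y = 0.00323939.
η_Y = (∂Q/∂Y)·(Y/Q) = 0.00323939 × (27073/690.182) = 0.127.

0.127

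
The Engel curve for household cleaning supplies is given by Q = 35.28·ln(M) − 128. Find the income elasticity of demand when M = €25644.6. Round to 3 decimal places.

At M = 25644.6: Q = 230.166.
dQ/dM = 35.28/M = 0.00137573 at this income.
η = (dQ/dM)·(M/Q) = 0.00137573 × (25644.6/230.166) = 0.153.

0.153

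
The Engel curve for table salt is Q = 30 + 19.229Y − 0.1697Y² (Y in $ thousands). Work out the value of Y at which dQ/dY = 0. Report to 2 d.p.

dQ/dY = 19.229 − 0.3394Y.
The good is inferior where dQ/dY < 0. Setting dQ/dY = 0 gives Y = 19.229 / 0.3394 = 56.66.

56.66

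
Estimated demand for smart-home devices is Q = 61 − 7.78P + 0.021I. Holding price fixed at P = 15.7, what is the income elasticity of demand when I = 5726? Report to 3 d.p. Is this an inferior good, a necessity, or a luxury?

At P = 15.7, I = 5726: Q = 59.100.
Holding P constant, ∂Q/∂I = 0.021.
η_I = (∂Q/∂I)·(I/Q) = 0.021 × (5726/59.100) = 2.035.
Since η > 1, this is a luxury.

2.035 (luxury)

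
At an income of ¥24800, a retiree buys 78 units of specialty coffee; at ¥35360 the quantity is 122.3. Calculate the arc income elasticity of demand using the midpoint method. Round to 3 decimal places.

1.260

ΔQ = 122.3 − 78 = 44.3; midpoint Q̄ = (78 + 122.3)/2 = 100.15.
ΔI = 35360 − 24800 = 10560; midpoint Ī = (24800 + 35360)/2 = 30080.
η = (ΔQ/Q̄) ÷ (ΔI/Ī) = (44.3/100.15) ÷ (10560/30080) = 1.260.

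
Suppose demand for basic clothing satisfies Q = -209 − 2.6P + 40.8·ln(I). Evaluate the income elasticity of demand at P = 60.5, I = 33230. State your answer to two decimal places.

At P = 60.5, I = 33230: Q = 58.477.
Holding P constant, ∂Q/∂I = 40.8/I = 0.00122781.
η_I = (∂Q/∂I)·(I/Q) = 0.00122781 × (33230/58.477) = 0.70.

0.70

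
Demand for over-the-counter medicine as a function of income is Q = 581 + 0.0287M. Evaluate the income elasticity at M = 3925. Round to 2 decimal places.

0.16

At M = 3925: Q = 693.648.
dQ/dM = 0.0287.
η = (dQ/dM)·(M/Q) = 0.0287 × (3925/693.648) = 0.16.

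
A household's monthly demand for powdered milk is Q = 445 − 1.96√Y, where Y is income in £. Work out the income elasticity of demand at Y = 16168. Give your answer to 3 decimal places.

At Y = 16168: Q = 195.779.
dQ/dY = -1.96/(2√Y) = -0.00770722 at this income.
η = (dQ/dY)·(Y/Q) = -0.00770722 × (16168/195.779) = -0.636.

-0.636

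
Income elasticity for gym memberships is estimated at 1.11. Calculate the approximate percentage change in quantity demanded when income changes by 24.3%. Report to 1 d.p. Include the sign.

27.0%

%ΔQ ≈ η × %ΔI = 1.11 × 24.3% = 27.0%.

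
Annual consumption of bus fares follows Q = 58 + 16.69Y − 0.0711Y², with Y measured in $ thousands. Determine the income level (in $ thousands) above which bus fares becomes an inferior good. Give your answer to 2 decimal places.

dQ/dY = 16.69 − 0.1422Y.
The good is inferior where dQ/dY < 0. Setting dQ/dY = 0 gives Y = 16.69 / 0.1422 = 117.37.

117.37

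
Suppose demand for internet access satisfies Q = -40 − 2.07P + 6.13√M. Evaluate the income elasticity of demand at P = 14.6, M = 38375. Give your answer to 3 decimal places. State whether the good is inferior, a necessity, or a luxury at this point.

0.531 (necessity)

At P = 14.6, M = 38375: Q = 1130.617.
Holding P constant, ∂Q/∂M = 6.13/(2√M) = 0.0156461.
η_M = (∂Q/∂M)·(M/Q) = 0.0156461 × (38375/1130.617) = 0.531.
Since 0 < η < 1, this is a necessity.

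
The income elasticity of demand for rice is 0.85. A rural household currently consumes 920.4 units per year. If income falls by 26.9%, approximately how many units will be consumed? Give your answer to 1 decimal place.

%ΔQ ≈ η × %ΔI = 0.85 × (-26.9%) = -22.865%.
New Q ≈ 920.4 × (1 − 0.22865) = 710.0.

710.0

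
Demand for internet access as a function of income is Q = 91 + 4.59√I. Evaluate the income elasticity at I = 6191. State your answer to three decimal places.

0.399

At I = 6191: Q = 452.155.
dQ/dI = 4.59/(2√I) = 0.0291677 at this income.
η = (dQ/dI)·(I/Q) = 0.0291677 × (6191/452.155) = 0.399.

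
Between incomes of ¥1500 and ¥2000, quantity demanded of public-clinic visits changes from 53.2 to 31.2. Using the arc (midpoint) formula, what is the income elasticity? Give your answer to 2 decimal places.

-1.82

ΔQ = 31.2 − 53.2 = -22; midpoint Q̄ = (53.2 + 31.2)/2 = 42.2.
ΔI = 2000 − 1500 = 500; midpoint Ī = (1500 + 2000)/2 = 1750.
η = (ΔQ/Q̄) ÷ (ΔI/Ī) = (-22/42.2) ÷ (500/1750) = -1.82.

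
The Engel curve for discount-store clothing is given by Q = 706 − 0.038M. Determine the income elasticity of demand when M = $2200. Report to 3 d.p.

At M = 2200: Q = 622.400.
dQ/dM = −0.038.
η = (dQ/dM)·(M/Q) = -0.038 × (2200/622.400) = -0.134.

-0.134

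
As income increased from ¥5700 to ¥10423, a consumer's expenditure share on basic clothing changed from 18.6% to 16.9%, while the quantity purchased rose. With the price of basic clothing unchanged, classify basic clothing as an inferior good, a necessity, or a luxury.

Quantity rises but the budget share falls as income rises, so 0 < η < 1.

necessity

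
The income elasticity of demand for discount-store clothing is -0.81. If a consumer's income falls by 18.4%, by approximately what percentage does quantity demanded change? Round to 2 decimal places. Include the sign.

%ΔQ ≈ η × %ΔI = -0.81 × (-18.4%) = 14.90%.

14.90%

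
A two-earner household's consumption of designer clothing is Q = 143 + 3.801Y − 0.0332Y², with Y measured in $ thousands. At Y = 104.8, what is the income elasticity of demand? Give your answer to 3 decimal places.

At Y = 104.8: Q = 176.7079.
dQ/dY = 3.801 − 0.0664Y = -3.15772.
η = (dQ/dY)·(Y/Q) = -3.15772 × (104.8/176.7079) = -1.873.

-1.873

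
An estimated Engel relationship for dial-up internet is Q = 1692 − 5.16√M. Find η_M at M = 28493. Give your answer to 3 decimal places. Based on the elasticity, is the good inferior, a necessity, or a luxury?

-0.530 (inferior good)

At M = 28493: Q = 820.999.
dQ/dM = -5.16/(2√M) = -0.0152845 at this income.
η = (dQ/dM)·(M/Q) = -0.0152845 × (28493/820.999) = -0.530.
Since η < 0, the good is an inferior good.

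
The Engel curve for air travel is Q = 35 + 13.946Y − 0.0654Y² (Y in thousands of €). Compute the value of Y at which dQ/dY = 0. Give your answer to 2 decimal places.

dQ/dY = 13.946 − 0.1308Y.
The good is inferior where dQ/dY < 0. Setting dQ/dY = 0 gives Y = 13.946 / 0.1308 = 106.62.

106.62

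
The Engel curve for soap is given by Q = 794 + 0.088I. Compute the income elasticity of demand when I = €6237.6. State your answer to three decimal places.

At I = 6237.6: Q = 1342.909.
dQ/dI = 0.088.
η = (dQ/dI)·(I/Q) = 0.088 × (6237.6/1342.909) = 0.409.

0.409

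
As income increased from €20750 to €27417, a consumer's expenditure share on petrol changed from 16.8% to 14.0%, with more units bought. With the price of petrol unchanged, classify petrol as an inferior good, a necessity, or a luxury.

Quantity rises but the budget share falls as income rises, so 0 < η < 1.

necessity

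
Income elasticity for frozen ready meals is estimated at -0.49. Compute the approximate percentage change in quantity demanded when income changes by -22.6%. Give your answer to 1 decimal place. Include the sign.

11.1%

%ΔQ ≈ η × %ΔI = -0.49 × (-22.6%) = 11.1%.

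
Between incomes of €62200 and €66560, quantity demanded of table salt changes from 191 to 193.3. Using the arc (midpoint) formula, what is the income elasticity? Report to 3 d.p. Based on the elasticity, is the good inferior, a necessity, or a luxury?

0.177 (necessity)

ΔQ = 193.3 − 191 = 2.3; midpoint Q̄ = (191 + 193.3)/2 = 192.15.
ΔI = 66560 − 62200 = 4360; midpoint Ī = (62200 + 66560)/2 = 64380.
η = (ΔQ/Q̄) ÷ (ΔI/Ī) = (2.3/192.15) ÷ (4360/64380) = 0.177.
0 < η < 1 ⇒ necessity.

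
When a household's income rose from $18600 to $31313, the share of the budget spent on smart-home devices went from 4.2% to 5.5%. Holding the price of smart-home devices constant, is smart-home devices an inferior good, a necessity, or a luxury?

The budget share rises as income rises, so η > 1.

luxury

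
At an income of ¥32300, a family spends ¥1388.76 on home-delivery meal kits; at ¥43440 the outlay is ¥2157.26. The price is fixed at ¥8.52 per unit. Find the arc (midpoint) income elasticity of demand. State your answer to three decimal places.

With a constant price, Q₁ = 1388.76/8.52 = 163.000 and Q₂ = 2157.26/8.52 = 253.200 (equivalently, work directly with expenditure since P cancels).
Midpoint %ΔQ = (2157.26 − 1388.76)/1773.01 = 0.43344; midpoint %ΔI = (43440 − 32300)/37870 = 0.29416.
η = 0.43344 / 0.29416 = 1.473.

1.473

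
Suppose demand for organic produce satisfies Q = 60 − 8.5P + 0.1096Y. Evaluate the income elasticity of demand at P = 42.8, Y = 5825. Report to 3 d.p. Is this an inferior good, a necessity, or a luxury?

1.908 (luxury)

At P = 42.8, Y = 5825: Q = 334.620.
Holding P constant, ∂Q/∂Y = 0.1096.
η_Y = (∂Q/∂Y)·(Y/Q) = 0.1096 × (5825/334.620) = 1.908.
Since η > 1, this is a luxury.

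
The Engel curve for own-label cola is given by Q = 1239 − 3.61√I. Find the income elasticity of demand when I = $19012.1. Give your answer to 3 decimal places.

-0.336

At I = 19012.1: Q = 741.237.
dQ/dI = -3.61/(2√I) = -0.0130907 at this income.
η = (dQ/dI)·(I/Q) = -0.0130907 × (19012.1/741.237) = -0.336.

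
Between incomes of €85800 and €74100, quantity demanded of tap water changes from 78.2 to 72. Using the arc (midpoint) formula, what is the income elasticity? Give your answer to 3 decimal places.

ΔQ = 72 − 78.2 = -6.2; midpoint Q̄ = (78.2 + 72)/2 = 75.1.
ΔI = 74100 − 85800 = -11700; midpoint Ī = (85800 + 74100)/2 = 79950.
η = (ΔQ/Q̄) ÷ (ΔI/Ī) = (-6.2/75.1) ÷ (-11700/79950) = 0.564.

0.564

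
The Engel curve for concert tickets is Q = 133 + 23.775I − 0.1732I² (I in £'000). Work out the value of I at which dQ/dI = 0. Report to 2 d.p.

dQ/dI = 23.775 − 0.3464I.
The good is inferior where dQ/dI < 0. Setting dQ/dI = 0 gives I = 23.775 / 0.3464 = 68.63.

68.63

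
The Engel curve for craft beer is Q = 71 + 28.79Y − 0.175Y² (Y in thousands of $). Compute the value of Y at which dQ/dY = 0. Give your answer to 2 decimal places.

82.26

dQ/dY = 28.79 − 0.35Y.
The good is inferior where dQ/dY < 0. Setting dQ/dY = 0 gives Y = 28.79 / 0.35 = 82.26.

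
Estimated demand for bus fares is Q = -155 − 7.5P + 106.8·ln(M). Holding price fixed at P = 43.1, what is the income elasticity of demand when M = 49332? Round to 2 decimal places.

0.16

At P = 43.1, M = 49332: Q = 675.866.
Holding P constant, ∂Q/∂M = 106.8/M = 0.00216492.
η_M = (∂Q/∂M)·(M/Q) = 0.00216492 × (49332/675.866) = 0.16.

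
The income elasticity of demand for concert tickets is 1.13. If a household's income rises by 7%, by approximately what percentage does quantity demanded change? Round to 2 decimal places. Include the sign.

7.91%

%ΔQ ≈ η × %ΔI = 1.13 × 7% = 7.91%.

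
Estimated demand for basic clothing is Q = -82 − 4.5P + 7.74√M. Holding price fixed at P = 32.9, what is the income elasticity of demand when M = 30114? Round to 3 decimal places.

At P = 32.9, M = 30114: Q = 1113.102.
Holding P constant, ∂Q/∂M = 7.74/(2√M) = 0.0223011.
η_M = (∂Q/∂M)·(M/Q) = 0.0223011 × (30114/1113.102) = 0.603.

0.603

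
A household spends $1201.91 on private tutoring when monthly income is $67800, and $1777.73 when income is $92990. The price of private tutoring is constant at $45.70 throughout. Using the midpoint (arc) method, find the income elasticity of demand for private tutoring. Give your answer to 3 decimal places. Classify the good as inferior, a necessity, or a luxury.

1.234 (luxury)

With a constant price, Q₁ = 1201.91/45.70 = 26.300 and Q₂ = 1777.73/45.70 = 38.900 (equivalently, work directly with expenditure since P cancels).
Midpoint %ΔQ = (1777.73 − 1201.91)/1489.82 = 0.38650; midpoint %ΔI = (92990 − 67800)/80395 = 0.31333.
η = 0.38650 / 0.31333 = 1.234.
η > 1 ⇒ luxury.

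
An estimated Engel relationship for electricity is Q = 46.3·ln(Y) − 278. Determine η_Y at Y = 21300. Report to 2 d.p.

At Y = 21300: Q = 183.447.
dQ/dY = 46.3/Y = 0.00217371 at this income.
η = (dQ/dY)·(Y/Q) = 0.00217371 × (21300/183.447) = 0.25.

0.25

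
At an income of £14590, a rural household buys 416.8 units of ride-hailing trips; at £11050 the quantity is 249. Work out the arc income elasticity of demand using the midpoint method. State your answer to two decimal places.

1.83

ΔQ = 249 − 416.8 = -167.8; midpoint Q̄ = (416.8 + 249)/2 = 332.9.
ΔI = 11050 − 14590 = -3540; midpoint Ī = (14590 + 11050)/2 = 12820.
η = (ΔQ/Q̄) ÷ (ΔI/Ī) = (-167.8/332.9) ÷ (-3540/12820) = 1.83.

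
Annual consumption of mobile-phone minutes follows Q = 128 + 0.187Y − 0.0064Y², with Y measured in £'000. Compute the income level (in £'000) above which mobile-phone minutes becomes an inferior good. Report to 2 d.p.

14.61

dQ/dY = 0.187 − 0.0128Y.
The good is inferior where dQ/dY < 0. Setting dQ/dY = 0 gives Y = 0.187 / 0.0128 = 14.61.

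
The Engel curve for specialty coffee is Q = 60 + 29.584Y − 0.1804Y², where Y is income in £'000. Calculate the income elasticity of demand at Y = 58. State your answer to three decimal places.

At Y = 58: Q = 1169.0064.
dQ/dY = 29.584 − 0.3608Y = 8.65760.
η = (dQ/dY)·(Y/Q) = 8.65760 × (58/1169.0064) = 0.430.

0.430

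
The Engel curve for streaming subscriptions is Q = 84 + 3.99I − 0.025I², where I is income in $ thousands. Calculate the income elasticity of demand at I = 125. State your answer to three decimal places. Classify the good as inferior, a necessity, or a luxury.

-1.470 (inferior good)

At I = 125: Q = 192.1250.
dQ/dI = 3.99 − 0.05I = -2.26000.
η = (dQ/dI)·(I/Q) = -2.26000 × (125/192.1250) = -1.470.
η < 0 ⇒ inferior good.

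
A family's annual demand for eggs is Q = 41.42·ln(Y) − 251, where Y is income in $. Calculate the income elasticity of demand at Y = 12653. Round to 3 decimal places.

At Y = 12653: Q = 140.239.
dQ/dY = 41.42/Y = 0.00327353 at this income.
η = (dQ/dY)·(Y/Q) = 0.00327353 × (12653/140.239) = 0.295.

0.295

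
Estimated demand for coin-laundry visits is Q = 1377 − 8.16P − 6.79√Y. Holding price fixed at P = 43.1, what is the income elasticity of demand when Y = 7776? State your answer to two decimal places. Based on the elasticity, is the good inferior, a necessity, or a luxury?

-0.70 (inferior good)

At P = 43.1, Y = 7776: Q = 426.551.
Holding P constant, ∂Q/∂Y = -6.79/(2√Y) = -0.0385001.
η_Y = (∂Q/∂Y)·(Y/Q) = -0.0385001 × (7776/426.551) = -0.70.
Since η < 0, this is an inferior good.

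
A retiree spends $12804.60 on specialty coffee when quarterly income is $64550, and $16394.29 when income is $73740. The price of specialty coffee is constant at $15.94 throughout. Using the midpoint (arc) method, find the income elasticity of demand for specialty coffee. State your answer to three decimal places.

1.850

With a constant price, Q₁ = 12804.60/15.94 = 803.300 and Q₂ = 16394.29/15.94 = 1028.500 (equivalently, work directly with expenditure since P cancels).
Midpoint %ΔQ = (16394.29 − 12804.60)/14599.45 = 0.24588; midpoint %ΔI = (73740 − 64550)/69145 = 0.13291.
η = 0.24588 / 0.13291 = 1.850.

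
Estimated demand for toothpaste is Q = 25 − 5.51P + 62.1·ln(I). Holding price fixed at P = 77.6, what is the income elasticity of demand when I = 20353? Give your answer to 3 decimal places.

At P = 77.6, I = 20353: Q = 213.517.
Holding P constant, ∂Q/∂I = 62.1/I = 0.00305115.
η_I = (∂Q/∂I)·(I/Q) = 0.00305115 × (20353/213.517) = 0.291.

0.291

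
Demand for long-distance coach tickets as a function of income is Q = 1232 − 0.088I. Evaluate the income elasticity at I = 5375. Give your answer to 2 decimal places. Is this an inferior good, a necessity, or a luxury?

At I = 5375: Q = 759.000.
dQ/dI = −0.088.
η = (dQ/dI)·(I/Q) = -0.088 × (5375/759.000) = -0.62.
Since η < 0, the good is an inferior good.

-0.62 (inferior good)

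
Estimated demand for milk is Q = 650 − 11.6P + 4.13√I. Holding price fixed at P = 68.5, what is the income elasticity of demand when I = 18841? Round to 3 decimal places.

At P = 68.5, I = 18841: Q = 422.294.
Holding P constant, ∂Q/∂I = 4.13/(2√I) = 0.0150442.
η_I = (∂Q/∂I)·(I/Q) = 0.0150442 × (18841/422.294) = 0.671.

0.671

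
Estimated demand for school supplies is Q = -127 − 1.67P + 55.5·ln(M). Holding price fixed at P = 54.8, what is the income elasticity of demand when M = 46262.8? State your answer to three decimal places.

At P = 54.8, M = 46262.8: Q = 377.670.
Holding P constant, ∂Q/∂M = 55.5/M = 0.00119967.
η_M = (∂Q/∂M)·(M/Q) = 0.00119967 × (46262.8/377.670) = 0.147.

0.147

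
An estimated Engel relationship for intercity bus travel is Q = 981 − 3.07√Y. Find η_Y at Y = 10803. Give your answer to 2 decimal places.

At Y = 10803: Q = 661.912.
dQ/dY = -3.07/(2√Y) = -0.0147685 at this income.
η = (dQ/dY)·(Y/Q) = -0.0147685 × (10803/661.912) = -0.24.

-0.24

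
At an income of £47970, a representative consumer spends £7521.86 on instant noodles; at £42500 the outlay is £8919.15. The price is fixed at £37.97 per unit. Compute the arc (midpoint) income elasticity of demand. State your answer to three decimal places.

With a constant price, Q₁ = 7521.86/37.97 = 198.100 and Q₂ = 8919.15/37.97 = 234.900 (equivalently, work directly with expenditure since P cancels).
Midpoint %ΔQ = (8919.15 − 7521.86)/8220.50 = 0.16998; midpoint %ΔI = (42500 − 47970)/45235 = -0.12092.
η = 0.16998 / -0.12092 = -1.406.

-1.406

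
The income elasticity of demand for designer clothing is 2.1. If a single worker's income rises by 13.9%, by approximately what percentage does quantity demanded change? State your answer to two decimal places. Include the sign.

29.19%

%ΔQ ≈ η × %ΔI = 2.1 × 13.9% = 29.19%.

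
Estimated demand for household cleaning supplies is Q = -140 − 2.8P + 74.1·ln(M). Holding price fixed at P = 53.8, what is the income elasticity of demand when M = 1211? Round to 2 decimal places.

At P = 53.8, M = 1211: Q = 235.411.
Holding P constant, ∂Q/∂M = 74.1/M = 0.0611891.
η_M = (∂Q/∂M)·(M/Q) = 0.0611891 × (1211/235.411) = 0.31.

0.31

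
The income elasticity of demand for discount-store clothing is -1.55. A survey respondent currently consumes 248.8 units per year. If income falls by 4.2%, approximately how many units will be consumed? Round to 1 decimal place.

265.0

%ΔQ ≈ η × %ΔI = -1.55 × (-4.2%) = 6.51%.
New Q ≈ 248.8 × (1 + 0.0651) = 265.0.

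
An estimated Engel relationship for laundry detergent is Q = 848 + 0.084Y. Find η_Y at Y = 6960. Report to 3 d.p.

0.408

At Y = 6960: Q = 1432.640.
dQ/dY = 0.084.
η = (dQ/dY)·(Y/Q) = 0.084 × (6960/1432.640) = 0.408.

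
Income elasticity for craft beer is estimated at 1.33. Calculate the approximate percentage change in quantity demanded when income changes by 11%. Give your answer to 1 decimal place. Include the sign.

%ΔQ ≈ η × %ΔI = 1.33 × 11% = 14.6%.

14.6%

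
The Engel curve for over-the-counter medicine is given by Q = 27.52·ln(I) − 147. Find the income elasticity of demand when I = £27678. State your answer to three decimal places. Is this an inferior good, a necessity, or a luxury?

0.205 (necessity)

At I = 27678: Q = 134.485.
dQ/dI = 27.52/I = 0.000994291 at this income.
η = (dQ/dI)·(I/Q) = 0.000994291 × (27678/134.485) = 0.205.
Since 0 < η < 1, the good is a necessity.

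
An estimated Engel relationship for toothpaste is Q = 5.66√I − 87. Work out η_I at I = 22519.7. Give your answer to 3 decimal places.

At I = 22519.7: Q = 762.372.
dQ/dI = 5.66/(2√I) = 0.0188584 at this income.
η = (dQ/dI)·(I/Q) = 0.0188584 × (22519.7/762.372) = 0.557.

0.557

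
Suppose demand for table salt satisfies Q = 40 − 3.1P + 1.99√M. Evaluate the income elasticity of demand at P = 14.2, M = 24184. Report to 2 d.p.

At P = 14.2, M = 24184: Q = 305.449.
Holding P constant, ∂Q/∂M = 1.99/(2√M) = 0.00639822.
η_M = (∂Q/∂M)·(M/Q) = 0.00639822 × (24184/305.449) = 0.51.

0.51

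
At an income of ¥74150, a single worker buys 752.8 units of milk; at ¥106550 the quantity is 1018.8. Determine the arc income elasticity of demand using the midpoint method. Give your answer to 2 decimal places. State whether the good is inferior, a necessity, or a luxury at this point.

ΔQ = 1018.8 − 752.8 = 266; midpoint Q̄ = (752.8 + 1018.8)/2 = 885.8.
ΔI = 106550 − 74150 = 32400; midpoint Ī = (74150 + 106550)/2 = 90350.
η = (ΔQ/Q̄) ÷ (ΔI/Ī) = (266/885.8) ÷ (32400/90350) = 0.84.
0 < η < 1 ⇒ necessity.

0.84 (necessity)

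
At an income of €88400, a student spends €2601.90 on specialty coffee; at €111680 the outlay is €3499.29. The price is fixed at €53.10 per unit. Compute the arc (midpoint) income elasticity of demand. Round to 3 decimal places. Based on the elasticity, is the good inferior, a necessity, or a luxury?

1.264 (luxury)

With a constant price, Q₁ = 2601.90/53.10 = 49.000 and Q₂ = 3499.29/53.10 = 65.900 (equivalently, work directly with expenditure since P cancels).
Midpoint %ΔQ = (3499.29 − 2601.90)/3050.60 = 0.29417; midpoint %ΔI = (111680 − 88400)/100040 = 0.23271.
η = 0.29417 / 0.23271 = 1.264.
η > 1 ⇒ luxury.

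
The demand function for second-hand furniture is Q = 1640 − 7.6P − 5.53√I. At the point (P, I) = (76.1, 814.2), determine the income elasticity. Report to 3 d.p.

-0.087

At P = 76.1, I = 814.2: Q = 903.846.
Holding P constant, ∂Q/∂I = -5.53/(2√I) = -0.0969013.
η_I = (∂Q/∂I)·(I/Q) = -0.0969013 × (814.2/903.846) = -0.087.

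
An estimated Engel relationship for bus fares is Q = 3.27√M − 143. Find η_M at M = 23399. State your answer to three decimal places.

0.700

At M = 23399: Q = 357.203.
dQ/dM = 3.27/(2√M) = 0.0106886 at this income.
η = (dQ/dM)·(M/Q) = 0.0106886 × (23399/357.203) = 0.700.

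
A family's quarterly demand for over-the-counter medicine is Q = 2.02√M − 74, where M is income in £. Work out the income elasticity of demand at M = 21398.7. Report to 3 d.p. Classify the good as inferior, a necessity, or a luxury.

At M = 21398.7: Q = 221.492.
dQ/dM = 2.02/(2√M) = 0.00690443 at this income.
η = (dQ/dM)·(M/Q) = 0.00690443 × (21398.7/221.492) = 0.667.
Since 0 < η < 1, the good is a necessity.

0.667 (necessity)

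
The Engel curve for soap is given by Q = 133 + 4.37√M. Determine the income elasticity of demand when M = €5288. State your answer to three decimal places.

0.352

At M = 5288: Q = 450.780.
dQ/dM = 4.37/(2√M) = 0.0300473 at this income.
η = (dQ/dM)·(M/Q) = 0.0300473 × (5288/450.780) = 0.352.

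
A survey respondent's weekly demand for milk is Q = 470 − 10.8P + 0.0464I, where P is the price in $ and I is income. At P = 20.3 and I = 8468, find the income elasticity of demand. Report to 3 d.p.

0.610

At P = 20.3, I = 8468: Q = 643.675.
Holding P constant, ∂Q/∂I = 0.0464.
η_I = (∂Q/∂I)·(I/Q) = 0.0464 × (8468/643.675) = 0.610.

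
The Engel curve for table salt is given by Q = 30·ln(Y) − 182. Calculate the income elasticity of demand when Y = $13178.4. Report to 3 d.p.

At Y = 13178.4: Q = 102.590.
dQ/dY = 30/Y = 0.00227645 at this income.
η = (dQ/dY)·(Y/Q) = 0.00227645 × (13178.4/102.590) = 0.292.

0.292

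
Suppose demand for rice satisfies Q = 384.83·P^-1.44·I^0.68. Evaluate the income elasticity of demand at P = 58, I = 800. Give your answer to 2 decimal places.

0.68

For a multiplicative demand Q = A·P^α·I^β, the income elasticity is β everywhere.
Here β = 0.68, so η = 0.68.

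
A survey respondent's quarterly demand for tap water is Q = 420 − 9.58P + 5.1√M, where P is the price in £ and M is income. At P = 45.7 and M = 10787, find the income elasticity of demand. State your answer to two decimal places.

0.52

At P = 45.7, M = 10787: Q = 511.882.
Holding P constant, ∂Q/∂M = 5.1/(2√M) = 0.0245522.
η_M = (∂Q/∂M)·(M/Q) = 0.0245522 × (10787/511.882) = 0.52.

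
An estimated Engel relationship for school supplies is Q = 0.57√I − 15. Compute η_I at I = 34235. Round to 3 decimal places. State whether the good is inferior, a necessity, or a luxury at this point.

At I = 34235: Q = 90.465.
dQ/dI = 0.57/(2√I) = 0.00154032 at this income.
η = (dQ/dI)·(I/Q) = 0.00154032 × (34235/90.465) = 0.583.
Since 0 < η < 1, the good is a necessity.

0.583 (necessity)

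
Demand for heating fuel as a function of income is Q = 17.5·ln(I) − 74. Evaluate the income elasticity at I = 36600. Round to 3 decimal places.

0.159

At I = 36600: Q = 109.887.
dQ/dI = 17.5/I = 0.000478142 at this income.
η = (dQ/dI)·(I/Q) = 0.000478142 × (36600/109.887) = 0.159.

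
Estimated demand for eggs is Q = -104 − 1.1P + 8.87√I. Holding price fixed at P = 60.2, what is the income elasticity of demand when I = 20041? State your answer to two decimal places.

At P = 60.2, I = 20041: Q = 1085.473.
Holding P constant, ∂Q/∂I = 8.87/(2√I) = 0.0313281.
η_I = (∂Q/∂I)·(I/Q) = 0.0313281 × (20041/1085.473) = 0.58.

0.58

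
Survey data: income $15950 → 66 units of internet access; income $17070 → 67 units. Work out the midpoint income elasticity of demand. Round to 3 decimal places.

0.222

ΔQ = 67 − 66 = 1; midpoint Q̄ = (66 + 67)/2 = 66.5.
ΔI = 17070 − 15950 = 1120; midpoint Ī = (15950 + 17070)/2 = 16510.
η = (ΔQ/Q̄) ÷ (ΔI/Ī) = (1/66.5) ÷ (1120/16510) = 0.222.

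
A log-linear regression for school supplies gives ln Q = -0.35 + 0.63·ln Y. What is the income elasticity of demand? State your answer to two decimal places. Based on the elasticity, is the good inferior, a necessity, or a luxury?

0.63 (necessity)

In a log-linear demand, the coefficient on ln Y is the income elasticity.
So η = 0.63.
0 < η < 1 ⇒ necessity.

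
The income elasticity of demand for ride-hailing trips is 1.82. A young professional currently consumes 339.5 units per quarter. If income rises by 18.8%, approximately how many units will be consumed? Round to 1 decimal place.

%ΔQ ≈ η × %ΔI = 1.82 × 18.8% = 34.216%.
New Q ≈ 339.5 × (1 + 0.34216) = 455.7.

455.7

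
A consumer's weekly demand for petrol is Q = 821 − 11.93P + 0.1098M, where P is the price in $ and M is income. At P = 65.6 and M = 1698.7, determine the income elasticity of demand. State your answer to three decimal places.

At P = 65.6, M = 1698.7: Q = 224.909.
Holding P constant, ∂Q/∂M = 0.1098.
η_M = (∂Q/∂M)·(M/Q) = 0.1098 × (1698.7/224.909) = 0.829.

0.829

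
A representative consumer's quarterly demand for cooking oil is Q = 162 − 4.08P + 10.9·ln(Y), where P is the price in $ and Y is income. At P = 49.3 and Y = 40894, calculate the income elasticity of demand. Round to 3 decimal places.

0.142

At P = 49.3, Y = 40894: Q = 76.600.
Holding P constant, ∂Q/∂Y = 10.9/Y = 0.000266543.
η_Y = (∂Q/∂Y)·(Y/Q) = 0.000266543 × (40894/76.600) = 0.142.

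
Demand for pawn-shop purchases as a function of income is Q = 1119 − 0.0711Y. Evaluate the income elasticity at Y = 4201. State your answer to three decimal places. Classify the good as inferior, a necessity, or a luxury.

At Y = 4201: Q = 820.309.
dQ/dY = −0.0711.
η = (dQ/dY)·(Y/Q) = -0.0711 × (4201/820.309) = -0.364.
Since η < 0, the good is an inferior good.

-0.364 (inferior good)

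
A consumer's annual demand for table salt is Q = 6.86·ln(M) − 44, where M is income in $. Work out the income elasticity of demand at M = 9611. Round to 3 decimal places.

At M = 9611: Q = 18.911.
dQ/dM = 6.86/M = 0.000713765 at this income.
η = (dQ/dM)·(M/Q) = 0.000713765 × (9611/18.911) = 0.363.

0.363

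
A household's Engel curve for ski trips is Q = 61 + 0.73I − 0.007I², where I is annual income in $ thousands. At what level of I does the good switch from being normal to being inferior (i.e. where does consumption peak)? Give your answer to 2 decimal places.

52.14

dQ/dI = 0.73 − 0.014I.
The good is inferior where dQ/dI < 0. Setting dQ/dI = 0 gives I = 0.73 / 0.014 = 52.14.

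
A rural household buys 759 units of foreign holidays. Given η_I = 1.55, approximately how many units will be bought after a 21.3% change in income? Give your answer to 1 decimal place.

%ΔQ ≈ η × %ΔI = 1.55 × 21.3% = 33.015%.
New Q ≈ 759 × (1 + 0.33015) = 1009.6.

1009.6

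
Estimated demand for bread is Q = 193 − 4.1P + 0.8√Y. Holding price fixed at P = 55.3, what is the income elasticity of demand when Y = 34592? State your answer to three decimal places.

0.647

At P = 55.3, Y = 34592: Q = 115.061.
Holding P constant, ∂Q/∂Y = 0.8/(2√Y) = 0.00215066.
η_Y = (∂Q/∂Y)·(Y/Q) = 0.00215066 × (34592/115.061) = 0.647.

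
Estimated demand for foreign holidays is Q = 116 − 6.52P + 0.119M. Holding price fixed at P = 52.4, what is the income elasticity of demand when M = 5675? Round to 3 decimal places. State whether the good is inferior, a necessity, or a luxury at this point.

1.502 (luxury)

At P = 52.4, M = 5675: Q = 449.677.
Holding P constant, ∂Q/∂M = 0.119.
η_M = (∂Q/∂M)·(M/Q) = 0.119 × (5675/449.677) = 1.502.
Since η > 1, this is a luxury.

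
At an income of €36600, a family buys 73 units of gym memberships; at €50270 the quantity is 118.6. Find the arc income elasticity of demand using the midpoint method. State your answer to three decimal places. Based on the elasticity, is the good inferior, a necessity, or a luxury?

1.512 (luxury)

ΔQ = 118.6 − 73 = 45.6; midpoint Q̄ = (73 + 118.6)/2 = 95.8.
ΔI = 50270 − 36600 = 13670; midpoint Ī = (36600 + 50270)/2 = 43435.
η = (ΔQ/Q̄) ÷ (ΔI/Ī) = (45.6/95.8) ÷ (13670/43435) = 1.512.
η > 1 ⇒ luxury.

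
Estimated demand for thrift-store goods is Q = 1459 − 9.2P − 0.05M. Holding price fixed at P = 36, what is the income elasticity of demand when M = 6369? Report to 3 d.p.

At P = 36, M = 6369: Q = 809.350.
Holding P constant, ∂Q/∂M = −0.05.
η_M = (∂Q/∂M)·(M/Q) = -0.05 × (6369/809.350) = -0.393.

-0.393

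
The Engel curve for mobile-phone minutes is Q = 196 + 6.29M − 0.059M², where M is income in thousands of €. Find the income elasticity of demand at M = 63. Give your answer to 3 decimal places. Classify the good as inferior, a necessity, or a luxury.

-0.201 (inferior good)

At M = 63: Q = 358.0990.
dQ/dM = 6.29 − 0.118M = -1.14400.
η = (dQ/dM)·(M/Q) = -1.14400 × (63/358.0990) = -0.201.
η < 0 ⇒ inferior good.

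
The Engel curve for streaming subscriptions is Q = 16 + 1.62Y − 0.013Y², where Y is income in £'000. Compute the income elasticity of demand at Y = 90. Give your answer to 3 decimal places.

At Y = 90: Q = 56.5000.
dQ/dY = 1.62 − 0.026Y = -0.72000.
η = (dQ/dY)·(Y/Q) = -0.72000 × (90/56.5000) = -1.147.

-1.147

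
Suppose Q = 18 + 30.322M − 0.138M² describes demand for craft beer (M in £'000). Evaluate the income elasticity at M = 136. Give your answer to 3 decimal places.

At M = 136: Q = 1589.3440.
dQ/dM = 30.322 − 0.276M = -7.21400.
η = (dQ/dM)·(M/Q) = -7.21400 × (136/1589.3440) = -0.617.

-0.617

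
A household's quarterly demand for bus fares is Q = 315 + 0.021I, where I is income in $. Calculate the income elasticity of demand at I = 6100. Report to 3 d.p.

At I = 6100: Q = 443.100.
dQ/dI = 0.021.
η = (dQ/dI)·(I/Q) = 0.021 × (6100/443.100) = 0.289.

0.289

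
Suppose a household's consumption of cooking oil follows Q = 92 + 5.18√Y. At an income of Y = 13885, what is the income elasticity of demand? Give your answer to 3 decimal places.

0.435

At Y = 13885: Q = 702.383.
dQ/dY = 5.18/(2√Y) = 0.02198 at this income.
η = (dQ/dY)·(Y/Q) = 0.02198 × (13885/702.383) = 0.435.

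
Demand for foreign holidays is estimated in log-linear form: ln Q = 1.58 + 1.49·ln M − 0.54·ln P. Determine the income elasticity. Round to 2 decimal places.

1.49

In a log-linear demand, the coefficient on ln M is the income elasticity.
So η = 1.49.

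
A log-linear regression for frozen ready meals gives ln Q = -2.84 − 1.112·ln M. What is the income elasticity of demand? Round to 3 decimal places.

-1.112

In a log-linear demand, the coefficient on ln M is the income elasticity.
So η = -1.112.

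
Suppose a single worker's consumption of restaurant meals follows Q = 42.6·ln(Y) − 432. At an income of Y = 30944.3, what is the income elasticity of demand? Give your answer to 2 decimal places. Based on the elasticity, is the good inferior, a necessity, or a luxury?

5.02 (luxury)

At Y = 30944.3: Q = 8.482.
dQ/dY = 42.6/Y = 0.00137667 at this income.
η = (dQ/dY)·(Y/Q) = 0.00137667 × (30944.3/8.482) = 5.02.
Since η > 1, the good is a luxury.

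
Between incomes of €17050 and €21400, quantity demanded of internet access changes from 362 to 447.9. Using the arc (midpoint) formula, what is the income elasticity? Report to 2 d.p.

0.94

ΔQ = 447.9 − 362 = 85.9; midpoint Q̄ = (362 + 447.9)/2 = 404.95.
ΔI = 21400 − 17050 = 4350; midpoint Ī = (17050 + 21400)/2 = 19225.
η = (ΔQ/Q̄) ÷ (ΔI/Ī) = (85.9/404.95) ÷ (4350/19225) = 0.94.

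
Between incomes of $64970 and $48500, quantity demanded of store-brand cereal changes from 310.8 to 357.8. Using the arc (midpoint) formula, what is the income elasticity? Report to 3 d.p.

ΔQ = 357.8 − 310.8 = 47; midpoint Q̄ = (310.8 + 357.8)/2 = 334.3.
ΔI = 48500 − 64970 = -16470; midpoint Ī = (64970 + 48500)/2 = 56735.
η = (ΔQ/Q̄) ÷ (ΔI/Ī) = (47/334.3) ÷ (-16470/56735) = -0.484.

-0.484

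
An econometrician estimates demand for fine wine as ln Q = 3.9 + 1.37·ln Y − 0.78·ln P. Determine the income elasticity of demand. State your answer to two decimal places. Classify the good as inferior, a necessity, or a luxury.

In a log-linear demand, the coefficient on ln Y is the income elasticity.
So η = 1.37.
η > 1 ⇒ luxury.

1.37 (luxury)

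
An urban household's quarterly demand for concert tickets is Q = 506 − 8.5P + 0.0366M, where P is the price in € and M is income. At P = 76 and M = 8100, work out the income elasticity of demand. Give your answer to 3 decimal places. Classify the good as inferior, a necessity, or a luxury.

1.895 (luxury)

At P = 76, M = 8100: Q = 156.460.
Holding P constant, ∂Q/∂M = 0.0366.
η_M = (∂Q/∂M)·(M/Q) = 0.0366 × (8100/156.460) = 1.895.
Since η > 1, this is a luxury.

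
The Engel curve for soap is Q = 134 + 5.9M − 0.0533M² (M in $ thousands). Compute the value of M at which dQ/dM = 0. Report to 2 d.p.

55.35

dQ/dM = 5.9 − 0.1066M.
The good is inferior where dQ/dM < 0. Setting dQ/dM = 0 gives M = 5.9 / 0.1066 = 55.35.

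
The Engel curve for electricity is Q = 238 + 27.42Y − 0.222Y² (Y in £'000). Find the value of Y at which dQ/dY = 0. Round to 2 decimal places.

dQ/dY = 27.42 − 0.444Y.
The good is inferior where dQ/dY < 0. Setting dQ/dY = 0 gives Y = 27.42 / 0.444 = 61.76.

61.76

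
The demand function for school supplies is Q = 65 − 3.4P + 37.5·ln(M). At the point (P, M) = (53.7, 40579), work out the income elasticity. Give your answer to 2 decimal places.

At P = 53.7, M = 40579: Q = 280.333.
Holding P constant, ∂Q/∂M = 37.5/M = 0.000924123.
η_M = (∂Q/∂M)·(M/Q) = 0.000924123 × (40579/280.333) = 0.13.

0.13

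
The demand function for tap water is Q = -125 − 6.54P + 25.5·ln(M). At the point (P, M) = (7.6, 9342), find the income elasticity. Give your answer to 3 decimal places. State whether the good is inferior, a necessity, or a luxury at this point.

0.436 (necessity)

At P = 7.6, M = 9342: Q = 58.424.
Holding P constant, ∂Q/∂M = 25.5/M = 0.00272961.
η_M = (∂Q/∂M)·(M/Q) = 0.00272961 × (9342/58.424) = 0.436.
Since 0 < η < 1, this is a necessity.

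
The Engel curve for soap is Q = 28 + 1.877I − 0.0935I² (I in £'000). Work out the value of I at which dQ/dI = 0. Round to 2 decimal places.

10.04

dQ/dI = 1.877 − 0.187I.
The good is inferior where dQ/dI < 0. Setting dQ/dI = 0 gives I = 1.877 / 0.187 = 10.04.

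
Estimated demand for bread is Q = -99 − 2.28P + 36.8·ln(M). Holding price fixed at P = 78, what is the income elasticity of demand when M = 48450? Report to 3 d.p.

0.306

At P = 78, M = 48450: Q = 120.169.
Holding P constant, ∂Q/∂M = 36.8/M = 0.000759546.
η_M = (∂Q/∂M)·(M/Q) = 0.000759546 × (48450/120.169) = 0.306.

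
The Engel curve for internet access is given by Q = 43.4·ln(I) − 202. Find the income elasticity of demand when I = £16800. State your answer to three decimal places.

0.197

At I = 16800: Q = 220.244.
dQ/dI = 43.4/I = 0.00258333 at this income.
η = (dQ/dI)·(I/Q) = 0.00258333 × (16800/220.244) = 0.197.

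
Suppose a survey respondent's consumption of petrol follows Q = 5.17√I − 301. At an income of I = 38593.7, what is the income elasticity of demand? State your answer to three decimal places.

At I = 38593.7: Q = 714.661.
dQ/dI = 5.17/(2√I) = 0.0131584 at this income.
η = (dQ/dI)·(I/Q) = 0.0131584 × (38593.7/714.661) = 0.711.

0.711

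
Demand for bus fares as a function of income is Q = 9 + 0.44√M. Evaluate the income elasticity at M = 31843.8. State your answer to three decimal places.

0.449

At M = 31843.8: Q = 87.517.
dQ/dM = 0.44/(2√M) = 0.00123285 at this income.
η = (dQ/dM)·(M/Q) = 0.00123285 × (31843.8/87.517) = 0.449.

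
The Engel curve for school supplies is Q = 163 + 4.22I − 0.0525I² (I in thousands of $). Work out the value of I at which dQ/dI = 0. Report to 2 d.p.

40.19

dQ/dI = 4.22 − 0.105I.
The good is inferior where dQ/dI < 0. Setting dQ/dI = 0 gives I = 4.22 / 0.105 = 40.19.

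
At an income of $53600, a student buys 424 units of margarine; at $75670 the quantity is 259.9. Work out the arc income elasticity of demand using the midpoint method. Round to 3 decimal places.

-1.405

ΔQ = 259.9 − 424 = -164.1; midpoint Q̄ = (424 + 259.9)/2 = 341.95.
ΔI = 75670 − 53600 = 22070; midpoint Ī = (53600 + 75670)/2 = 64635.
η = (ΔQ/Q̄) ÷ (ΔI/Ī) = (-164.1/341.95) ÷ (22070/64635) = -1.405.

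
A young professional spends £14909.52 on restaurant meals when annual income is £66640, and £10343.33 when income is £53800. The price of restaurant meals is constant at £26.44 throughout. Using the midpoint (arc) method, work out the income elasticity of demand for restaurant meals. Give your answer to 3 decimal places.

1.696

With a constant price, Q₁ = 14909.52/26.44 = 563.900 and Q₂ = 10343.33/26.44 = 391.200 (equivalently, work directly with expenditure since P cancels).
Midpoint %ΔQ = (10343.33 − 14909.52)/12626.43 = -0.36164; midpoint %ΔI = (53800 − 66640)/60220 = -0.21322.
η = -0.36164 / -0.21322 = 1.696.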